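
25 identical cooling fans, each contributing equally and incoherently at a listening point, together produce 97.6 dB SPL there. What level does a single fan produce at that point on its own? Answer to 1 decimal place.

25 equal incoherent sources add 10·log₁₀(25) = 13.98 dB over one source.
L_one = 97.6 − 13.98 = 83.6 dB SPL.

83.6 dB SPL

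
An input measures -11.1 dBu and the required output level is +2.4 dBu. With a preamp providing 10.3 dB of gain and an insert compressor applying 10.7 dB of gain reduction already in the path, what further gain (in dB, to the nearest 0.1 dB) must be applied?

The required make-up gain is the shortfall in the dB sum.
G = +2.4 − (-11.1) − 10.3 + 10.7 = 13.9 dB.

13.9 dB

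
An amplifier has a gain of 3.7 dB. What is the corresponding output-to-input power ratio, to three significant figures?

Power ratio = 10^(dB/10).
10^(3.7/10) = 10^(0.3700) = 2.34.

2.34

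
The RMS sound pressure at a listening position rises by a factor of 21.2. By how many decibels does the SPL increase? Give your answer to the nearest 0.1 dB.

Sound pressure is an amplitude quantity: ΔL = 20·log₁₀(p₂/p₁).
20·log₁₀(21.2) = 26.5 dB.

26.5 dB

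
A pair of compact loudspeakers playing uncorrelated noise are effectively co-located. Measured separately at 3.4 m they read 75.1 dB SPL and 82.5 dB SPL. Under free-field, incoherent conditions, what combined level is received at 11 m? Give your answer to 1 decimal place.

Combined at 3.4 m: 10·log₁₀(10^(75.1/10)+10^(82.5/10)) = 83.23 dB SPL.
Then apply −20·log₁₀(11/3.4) = -10.20 dB → 73.0 dB SPL.

73.0 dB SPL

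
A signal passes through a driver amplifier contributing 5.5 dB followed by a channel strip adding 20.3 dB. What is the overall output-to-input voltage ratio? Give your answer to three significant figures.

Net gain = 5.5 + 20.3 = 25.8 dB.
Voltage ratio = 10^(25.8/20) = 19.5.

19.5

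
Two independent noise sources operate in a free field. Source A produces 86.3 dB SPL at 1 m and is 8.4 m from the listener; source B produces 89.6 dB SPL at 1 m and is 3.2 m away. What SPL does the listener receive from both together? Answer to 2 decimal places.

79.78 dB SPL

At the listener: L_A = 86.3 − 20·log₁₀(8.4) = 67.814 dB; L_B = 89.6 − 20·log₁₀(3.2) = 79.497 dB.
Combined: 10·log₁₀(10^(67.814/10)+10^(79.497/10)) = 79.78 dB SPL.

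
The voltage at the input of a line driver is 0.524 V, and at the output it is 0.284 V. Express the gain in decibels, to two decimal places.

Voltage is an amplitude quantity, so gain = 20·log₁₀(V_out/V_in).
20·log₁₀(0.284/0.524) = 20·log₁₀(0.5420) = -5.32 dB.

-5.32 dB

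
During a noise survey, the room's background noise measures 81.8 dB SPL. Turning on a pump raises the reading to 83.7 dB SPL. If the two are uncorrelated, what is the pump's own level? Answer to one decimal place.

Background correction is a power subtraction:
L_src = 10·log₁₀(10^(83.7/10) − 10^(81.8/10)) = 10·log₁₀(83070000) = 79.2 dB SPL.

79.2 dB SPL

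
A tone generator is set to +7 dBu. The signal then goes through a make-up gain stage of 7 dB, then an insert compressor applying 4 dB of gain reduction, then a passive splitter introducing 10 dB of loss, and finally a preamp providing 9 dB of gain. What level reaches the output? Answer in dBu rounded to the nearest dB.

Gain stages sum in dB:
+7 + 7 − 4 − 10 + 9 = +9 dBu.

+9 dBu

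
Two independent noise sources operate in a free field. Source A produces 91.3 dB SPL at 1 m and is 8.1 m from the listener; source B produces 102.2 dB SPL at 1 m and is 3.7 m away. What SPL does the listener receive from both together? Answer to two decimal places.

90.91 dB SPL

At the listener: L_A = 91.3 − 20·log₁₀(8.1) = 73.130 dB; L_B = 102.2 − 20·log₁₀(3.7) = 90.836 dB.
Combined: 10·log₁₀(10^(73.130/10)+10^(90.836/10)) = 90.91 dB SPL.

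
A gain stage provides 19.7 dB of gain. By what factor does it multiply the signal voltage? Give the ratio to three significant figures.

Voltage ratio = 10^(dB/20).
10^(19.7/20) = 10^(0.9850) = 9.66.

9.66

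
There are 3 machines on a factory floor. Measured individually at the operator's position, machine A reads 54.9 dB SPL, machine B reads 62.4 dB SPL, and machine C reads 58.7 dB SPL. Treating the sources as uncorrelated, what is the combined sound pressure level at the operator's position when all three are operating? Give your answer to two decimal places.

64.45 dB SPL

Add the sources as powers (linear), then convert back to dB:
L_total = 10·log₁₀(10^(54.9/10) + 10^(62.4/10) + 10^(58.7/10)) = 10·log₁₀(2788000) = 64.45 dB SPL.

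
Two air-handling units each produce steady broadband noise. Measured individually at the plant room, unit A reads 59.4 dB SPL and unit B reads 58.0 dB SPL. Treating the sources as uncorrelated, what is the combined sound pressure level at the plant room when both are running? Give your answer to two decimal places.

61.77 dB SPL

Add the sources as powers (linear), then convert back to dB:
L_total = 10·log₁₀(10^(59.4/10) + 10^(58.0/10)) = 10·log₁₀(1502000) = 61.77 dB SPL.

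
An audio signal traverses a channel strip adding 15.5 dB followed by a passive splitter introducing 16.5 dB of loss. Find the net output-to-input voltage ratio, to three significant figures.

0.891

Net gain = 15.5 + (−16.5) = -1.0 dB.
Voltage ratio = 10^(-1.0/20) = 0.891.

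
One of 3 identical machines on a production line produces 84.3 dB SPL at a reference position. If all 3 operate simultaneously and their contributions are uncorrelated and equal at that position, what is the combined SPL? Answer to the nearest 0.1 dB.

3 equal incoherent sources raise the level by 10·log₁₀(3) = 4.77 dB.
L_total = 84.3 + 4.77 = 89.1 dB SPL.

89.1 dB SPL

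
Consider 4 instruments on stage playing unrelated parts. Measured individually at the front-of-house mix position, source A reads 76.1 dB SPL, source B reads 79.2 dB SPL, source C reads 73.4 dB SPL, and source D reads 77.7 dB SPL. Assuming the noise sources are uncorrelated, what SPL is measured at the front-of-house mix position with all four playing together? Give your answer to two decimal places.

Incoherent sources sum as intensities:
L_total = 10·log₁₀(10^(76.1/10) + 10^(79.2/10) + 10^(73.4/10) + 10^(77.7/10)) = 10·log₁₀(204700000) = 83.11 dB SPL.

83.11 dB SPL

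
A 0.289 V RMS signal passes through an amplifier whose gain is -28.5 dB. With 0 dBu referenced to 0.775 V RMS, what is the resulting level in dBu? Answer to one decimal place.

-37.1 dBu

Input level: 20·log₁₀(0.289/0.775) = -8.57 dBu.
Output: -8.57 − 28.5 = -37.1 dBu.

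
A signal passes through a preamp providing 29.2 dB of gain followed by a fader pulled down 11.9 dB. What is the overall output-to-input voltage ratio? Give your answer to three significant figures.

Net gain = 29.2 + (−11.9) = 17.3 dB.
Voltage ratio = 10^(17.3/20) = 7.33.

7.33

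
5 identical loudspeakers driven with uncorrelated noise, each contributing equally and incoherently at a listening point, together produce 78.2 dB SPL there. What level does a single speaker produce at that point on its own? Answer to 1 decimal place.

5 equal incoherent sources add 10·log₁₀(5) = 6.99 dB over one source.
L_one = 78.2 − 6.99 = 71.2 dB SPL.

71.2 dB SPL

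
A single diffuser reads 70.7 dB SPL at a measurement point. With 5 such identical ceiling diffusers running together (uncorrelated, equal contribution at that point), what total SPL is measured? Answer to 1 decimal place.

5 equal incoherent sources raise the level by 10·log₁₀(5) = 6.99 dB.
L_total = 70.7 + 6.99 = 77.7 dB SPL.

77.7 dB SPL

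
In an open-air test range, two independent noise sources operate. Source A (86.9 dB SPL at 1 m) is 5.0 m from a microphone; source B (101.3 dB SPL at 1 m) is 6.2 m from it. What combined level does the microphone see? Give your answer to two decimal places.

At the listener: L_A = 86.9 − 20·log₁₀(5.0) = 72.921 dB; L_B = 101.3 − 20·log₁₀(6.2) = 85.452 dB.
Combined: 10·log₁₀(10^(72.921/10)+10^(85.452/10)) = 85.69 dB SPL.

85.69 dB SPL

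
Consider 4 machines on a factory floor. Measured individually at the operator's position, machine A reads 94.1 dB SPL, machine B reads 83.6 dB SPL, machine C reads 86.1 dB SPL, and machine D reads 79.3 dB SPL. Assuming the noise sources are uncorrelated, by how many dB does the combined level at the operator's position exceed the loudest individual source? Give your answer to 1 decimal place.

Uncorrelated sources add in intensity (power), not in dB.
L_total = 10·log₁₀(10^(94.1/10) + 10^(83.6/10) + 10^(86.1/10) + 10^(79.3/10)) = 95.17 dB SPL.
Excess over the loudest (94.1 dB): 95.17 − 94.1 = 1.1 dB.

1.1 dB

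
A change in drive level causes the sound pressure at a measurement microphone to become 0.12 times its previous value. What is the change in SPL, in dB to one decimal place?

-18.4 dB

Sound pressure is an amplitude quantity: ΔL = 20·log₁₀(p₂/p₁).
20·log₁₀(0.12) = -18.4 dB.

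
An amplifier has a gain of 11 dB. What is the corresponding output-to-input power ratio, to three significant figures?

12.6

Power ratio = 10^(dB/10).
10^(11/10) = 10^(1.100) = 12.6.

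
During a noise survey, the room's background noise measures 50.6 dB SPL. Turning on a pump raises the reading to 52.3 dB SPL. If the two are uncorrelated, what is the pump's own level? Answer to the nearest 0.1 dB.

47.4 dB SPL

Background correction is a power subtraction:
L_src = 10·log₁₀(10^(52.3/10) − 10^(50.6/10)) = 10·log₁₀(55010) = 47.4 dB SPL.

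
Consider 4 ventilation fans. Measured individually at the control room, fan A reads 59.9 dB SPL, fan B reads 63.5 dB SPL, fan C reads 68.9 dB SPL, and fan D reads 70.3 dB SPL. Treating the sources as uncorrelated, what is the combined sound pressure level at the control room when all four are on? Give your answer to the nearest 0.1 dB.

Add the sources as powers (linear), then convert back to dB:
L_total = 10·log₁₀(10^(59.9/10) + 10^(63.5/10) + 10^(68.9/10) + 10^(70.3/10)) = 10·log₁₀(21690000) = 73.4 dB SPL.

73.4 dB SPL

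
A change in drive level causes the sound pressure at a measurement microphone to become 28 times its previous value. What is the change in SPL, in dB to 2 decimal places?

SPL change from a pressure ratio uses the 20·log₁₀ form:
20·log₁₀(28) = 28.94 dB.

28.94 dB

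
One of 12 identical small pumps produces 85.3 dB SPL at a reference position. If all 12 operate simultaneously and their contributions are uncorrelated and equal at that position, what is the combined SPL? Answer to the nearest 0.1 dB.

12 equal incoherent sources raise the level by 10·log₁₀(12) = 10.79 dB.
L_total = 85.3 + 10.79 = 96.1 dB SPL.

96.1 dB SPL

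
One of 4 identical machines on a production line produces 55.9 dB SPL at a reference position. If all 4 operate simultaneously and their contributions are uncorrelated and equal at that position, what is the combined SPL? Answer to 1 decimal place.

61.9 dB SPL

4 equal incoherent sources raise the level by 10·log₁₀(4) = 6.02 dB.
L_total = 55.9 + 6.02 = 61.9 dB SPL.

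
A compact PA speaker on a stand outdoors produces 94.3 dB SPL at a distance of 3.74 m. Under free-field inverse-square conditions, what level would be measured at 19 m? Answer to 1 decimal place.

For a point source in a free field, ΔL = −20·log₁₀(d₂/d₁).
ΔL = −20·log₁₀(19/3.74) = -14.12 dB, so L₂ = 94.3 + (-14.12) = 80.2 dB SPL.

80.2 dB SPL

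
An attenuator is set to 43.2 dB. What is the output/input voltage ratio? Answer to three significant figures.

Voltage ratio = 10^(dB/20).
10^(-43.2/20) = 10^(-2.160) = 0.00692.

0.00692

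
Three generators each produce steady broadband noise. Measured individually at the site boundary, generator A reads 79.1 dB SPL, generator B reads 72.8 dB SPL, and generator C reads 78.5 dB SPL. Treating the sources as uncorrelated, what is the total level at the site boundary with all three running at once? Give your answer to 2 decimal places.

Add the sources as powers (linear), then convert back to dB:
L_total = 10·log₁₀(10^(79.1/10) + 10^(72.8/10) + 10^(78.5/10)) = 10·log₁₀(171100000) = 82.33 dB SPL.

82.33 dB SPL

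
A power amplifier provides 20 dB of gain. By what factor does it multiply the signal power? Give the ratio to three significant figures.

Power ratio = 10^(dB/10).
10^(20/10) = 10^(2.000) = 100.

100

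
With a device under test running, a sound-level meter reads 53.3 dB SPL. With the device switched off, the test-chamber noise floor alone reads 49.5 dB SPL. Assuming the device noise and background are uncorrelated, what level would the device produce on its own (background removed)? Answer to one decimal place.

51.0 dB SPL

Background correction is a power subtraction:
L_src = 10·log₁₀(10^(53.3/10) − 10^(49.5/10)) = 10·log₁₀(124700) = 51.0 dB SPL.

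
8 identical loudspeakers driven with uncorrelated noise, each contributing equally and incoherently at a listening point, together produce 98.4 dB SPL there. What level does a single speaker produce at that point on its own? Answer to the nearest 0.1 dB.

8 equal incoherent sources add 10·log₁₀(8) = 9.03 dB over one source.
L_one = 98.4 − 9.03 = 89.4 dB SPL.

89.4 dB SPL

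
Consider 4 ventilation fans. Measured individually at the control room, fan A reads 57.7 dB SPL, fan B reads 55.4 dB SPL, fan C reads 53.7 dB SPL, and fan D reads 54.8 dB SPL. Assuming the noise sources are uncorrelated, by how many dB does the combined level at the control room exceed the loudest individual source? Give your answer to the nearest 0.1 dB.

4.0 dB

Add the sources as powers (linear), then convert back to dB:
L_total = 10·log₁₀(10^(57.7/10) + 10^(55.4/10) + 10^(53.7/10) + 10^(54.8/10)) = 61.68 dB SPL.
Excess over the loudest (57.7 dB): 61.68 − 57.7 = 4.0 dB.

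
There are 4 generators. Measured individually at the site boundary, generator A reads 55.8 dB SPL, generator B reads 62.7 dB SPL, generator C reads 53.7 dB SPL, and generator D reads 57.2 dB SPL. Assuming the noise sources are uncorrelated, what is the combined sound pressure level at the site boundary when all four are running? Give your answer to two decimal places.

64.77 dB SPL

Incoherent sources sum as intensities:
L_total = 10·log₁₀(10^(55.8/10) + 10^(62.7/10) + 10^(53.7/10) + 10^(57.2/10)) = 10·log₁₀(3002000) = 64.77 dB SPL.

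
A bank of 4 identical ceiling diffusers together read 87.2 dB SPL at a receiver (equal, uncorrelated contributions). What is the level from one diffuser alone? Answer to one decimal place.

4 equal incoherent sources add 10·log₁₀(4) = 6.02 dB over one source.
L_one = 87.2 − 6.02 = 81.2 dB SPL.

81.2 dB SPL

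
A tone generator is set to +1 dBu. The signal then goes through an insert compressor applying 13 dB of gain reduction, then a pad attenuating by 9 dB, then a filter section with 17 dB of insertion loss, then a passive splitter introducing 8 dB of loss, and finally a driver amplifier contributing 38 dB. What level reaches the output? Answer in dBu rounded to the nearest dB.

-8 dBu

Gain stages sum in dB:
+1 − 13 − 9 − 17 − 8 + 38 = -8 dBu.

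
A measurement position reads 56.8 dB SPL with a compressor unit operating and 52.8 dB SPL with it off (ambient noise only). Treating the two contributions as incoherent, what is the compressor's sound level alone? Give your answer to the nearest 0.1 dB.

Remove the background by subtracting linear intensities:
L_src = 10·log₁₀(10^(56.8/10) − 10^(52.8/10)) = 10·log₁₀(288100) = 54.6 dB SPL.

54.6 dB SPL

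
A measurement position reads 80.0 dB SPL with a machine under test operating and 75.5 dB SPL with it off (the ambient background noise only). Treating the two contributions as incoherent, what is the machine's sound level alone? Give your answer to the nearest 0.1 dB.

78.1 dB SPL

Remove the background by subtracting linear intensities:
L_src = 10·log₁₀(10^(80.0/10) − 10^(75.5/10)) = 10·log₁₀(64520000) = 78.1 dB SPL.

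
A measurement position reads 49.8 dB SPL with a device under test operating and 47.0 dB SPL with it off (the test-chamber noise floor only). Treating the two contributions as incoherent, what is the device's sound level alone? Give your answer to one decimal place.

Remove the background by subtracting linear intensities:
L_src = 10·log₁₀(10^(49.8/10) − 10^(47.0/10)) = 10·log₁₀(45380) = 46.6 dB SPL.

46.6 dB SPL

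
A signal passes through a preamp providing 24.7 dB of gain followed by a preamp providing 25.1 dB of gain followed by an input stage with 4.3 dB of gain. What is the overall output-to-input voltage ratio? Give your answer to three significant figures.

507

Net gain = 24.7 + 25.1 + 4.3 = 54.1 dB.
Voltage ratio = 10^(54.1/20) = 507.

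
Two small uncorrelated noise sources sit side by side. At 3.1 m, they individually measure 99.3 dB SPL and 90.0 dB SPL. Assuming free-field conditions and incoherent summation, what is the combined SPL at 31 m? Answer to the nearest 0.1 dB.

79.8 dB SPL

Combined at 3.1 m: 10·log₁₀(10^(99.3/10)+10^(90.0/10)) = 99.78 dB SPL.
Then apply −20·log₁₀(31/3.1) = -20.00 dB → 79.8 dB SPL.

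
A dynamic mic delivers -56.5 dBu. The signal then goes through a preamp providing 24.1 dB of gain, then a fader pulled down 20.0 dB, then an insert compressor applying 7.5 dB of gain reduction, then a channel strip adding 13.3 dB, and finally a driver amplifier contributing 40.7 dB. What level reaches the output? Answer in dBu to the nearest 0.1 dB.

-5.9 dBu

Cascaded gains and losses add directly in dB.
-56.5 + 24.1 − 20.0 − 7.5 + 13.3 + 40.7 = -5.9 dBu.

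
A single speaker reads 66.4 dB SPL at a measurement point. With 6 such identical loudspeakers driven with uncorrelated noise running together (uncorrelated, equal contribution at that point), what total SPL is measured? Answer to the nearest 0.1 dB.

74.2 dB SPL

6 equal incoherent sources raise the level by 10·log₁₀(6) = 7.78 dB.
L_total = 66.4 + 7.78 = 74.2 dB SPL.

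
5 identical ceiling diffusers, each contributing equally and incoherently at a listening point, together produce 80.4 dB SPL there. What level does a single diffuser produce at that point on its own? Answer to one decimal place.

5 equal incoherent sources add 10·log₁₀(5) = 6.99 dB over one source.
L_one = 80.4 − 6.99 = 73.4 dB SPL.

73.4 dB SPL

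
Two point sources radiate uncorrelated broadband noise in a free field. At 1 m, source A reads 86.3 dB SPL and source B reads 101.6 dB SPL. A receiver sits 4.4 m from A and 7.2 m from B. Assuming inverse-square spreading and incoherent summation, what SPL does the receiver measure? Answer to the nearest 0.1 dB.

At the listener: L_A = 86.3 − 20·log₁₀(4.4) = 73.43 dB; L_B = 101.6 − 20·log₁₀(7.2) = 84.45 dB.
Combined: 10·log₁₀(10^(73.43/10)+10^(84.45/10)) = 84.8 dB SPL.

84.8 dB SPL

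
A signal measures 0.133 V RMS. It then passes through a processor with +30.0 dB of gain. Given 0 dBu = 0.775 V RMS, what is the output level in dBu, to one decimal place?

Input level: 20·log₁₀(0.133/0.775) = -15.31 dBu.
Output: -15.31 + 30.0 = +14.7 dBu.

+14.7 dBu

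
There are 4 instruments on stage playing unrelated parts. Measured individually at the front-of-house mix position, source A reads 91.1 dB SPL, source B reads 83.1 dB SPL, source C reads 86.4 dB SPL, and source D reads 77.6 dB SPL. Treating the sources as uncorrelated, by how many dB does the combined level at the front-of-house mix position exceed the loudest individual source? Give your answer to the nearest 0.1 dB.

Add the sources as powers (linear), then convert back to dB:
L_total = 10·log₁₀(10^(91.1/10) + 10^(83.1/10) + 10^(86.4/10) + 10^(77.6/10)) = 92.98 dB SPL.
Excess over the loudest (91.1 dB): 92.98 − 91.1 = 1.9 dB.

1.9 dB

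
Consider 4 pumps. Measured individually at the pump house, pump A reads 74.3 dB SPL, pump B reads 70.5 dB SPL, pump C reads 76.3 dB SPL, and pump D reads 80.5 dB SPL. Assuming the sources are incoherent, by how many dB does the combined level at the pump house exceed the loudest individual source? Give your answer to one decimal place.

Incoherent sources sum as intensities:
L_total = 10·log₁₀(10^(74.3/10) + 10^(70.5/10) + 10^(76.3/10) + 10^(80.5/10)) = 82.86 dB SPL.
Excess over the loudest (80.5 dB): 82.86 − 80.5 = 2.4 dB.

2.4 dB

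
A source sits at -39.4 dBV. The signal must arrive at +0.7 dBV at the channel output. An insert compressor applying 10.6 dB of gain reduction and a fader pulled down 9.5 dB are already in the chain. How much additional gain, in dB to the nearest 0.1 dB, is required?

The required make-up gain is the shortfall in the dB sum.
G = +0.7 − (-39.4) + 10.6 + 9.5 = 60.2 dB.

60.2 dB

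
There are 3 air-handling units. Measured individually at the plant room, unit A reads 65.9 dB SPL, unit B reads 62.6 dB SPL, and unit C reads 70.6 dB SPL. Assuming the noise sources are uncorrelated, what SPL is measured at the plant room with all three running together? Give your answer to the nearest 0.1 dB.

72.4 dB SPL

Incoherent sources sum as intensities:
L_total = 10·log₁₀(10^(65.9/10) + 10^(62.6/10) + 10^(70.6/10)) = 10·log₁₀(17190000) = 72.4 dB SPL.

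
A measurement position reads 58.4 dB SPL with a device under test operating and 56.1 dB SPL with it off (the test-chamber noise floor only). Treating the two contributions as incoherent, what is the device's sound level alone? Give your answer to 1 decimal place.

Remove the background by subtracting linear intensities:
L_src = 10·log₁₀(10^(58.4/10) − 10^(56.1/10)) = 10·log₁₀(284500) = 54.5 dB SPL.

54.5 dB SPL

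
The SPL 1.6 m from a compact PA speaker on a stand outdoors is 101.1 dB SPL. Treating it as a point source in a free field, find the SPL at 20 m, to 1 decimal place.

For a point source in a free field, ΔL = −20·log₁₀(d₂/d₁).
ΔL = −20·log₁₀(20/1.6) = -21.94 dB, so L₂ = 101.1 + (-21.94) = 79.2 dB SPL.

79.2 dB SPL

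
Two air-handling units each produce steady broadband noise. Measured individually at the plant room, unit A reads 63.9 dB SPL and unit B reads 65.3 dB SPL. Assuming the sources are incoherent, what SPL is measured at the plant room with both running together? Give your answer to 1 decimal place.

67.7 dB SPL

Uncorrelated sources add in intensity (power), not in dB.
L_total = 10·log₁₀(10^(63.9/10) + 10^(65.3/10)) = 10·log₁₀(5843000) = 67.7 dB SPL.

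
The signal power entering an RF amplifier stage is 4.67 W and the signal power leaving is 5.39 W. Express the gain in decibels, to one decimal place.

Power ratio → dB uses the 10·log₁₀ form:
10·log₁₀(5.39/4.67) = 10·log₁₀(1.154) = 0.6 dB.

0.6 dB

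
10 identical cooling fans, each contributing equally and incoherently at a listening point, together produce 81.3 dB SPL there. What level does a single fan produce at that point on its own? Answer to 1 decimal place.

71.3 dB SPL

10 equal incoherent sources add 10·log₁₀(10) = 10.00 dB over one source.
L_one = 81.3 − 10.00 = 71.3 dB SPL.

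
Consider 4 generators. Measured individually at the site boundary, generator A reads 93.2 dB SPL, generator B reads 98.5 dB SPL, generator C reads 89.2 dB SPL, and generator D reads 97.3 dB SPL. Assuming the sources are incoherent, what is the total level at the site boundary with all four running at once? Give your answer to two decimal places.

Incoherent sources sum as intensities:
L_total = 10·log₁₀(10^(93.2/10) + 10^(98.5/10) + 10^(89.2/10) + 10^(97.3/10)) = 10·log₁₀(15371000000) = 101.87 dB SPL.

101.87 dB SPL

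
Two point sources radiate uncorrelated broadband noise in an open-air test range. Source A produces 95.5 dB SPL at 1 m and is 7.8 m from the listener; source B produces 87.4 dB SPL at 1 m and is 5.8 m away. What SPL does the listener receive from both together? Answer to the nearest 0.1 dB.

At the listener: L_A = 95.5 − 20·log₁₀(7.8) = 77.66 dB; L_B = 87.4 − 20·log₁₀(5.8) = 72.13 dB.
Combined: 10·log₁₀(10^(77.66/10)+10^(72.13/10)) = 78.7 dB SPL.

78.7 dB SPL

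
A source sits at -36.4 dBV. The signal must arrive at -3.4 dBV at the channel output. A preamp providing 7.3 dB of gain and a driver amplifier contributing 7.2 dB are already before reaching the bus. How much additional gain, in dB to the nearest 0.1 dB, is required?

18.5 dB

The required make-up gain is the shortfall in the dB sum.
G = -3.4 − (-36.4) − 7.3 − 7.2 = 18.5 dB.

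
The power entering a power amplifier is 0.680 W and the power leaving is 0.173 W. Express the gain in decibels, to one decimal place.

For a power ratio, dB = 10·log₁₀(P₂/P₁).
10·log₁₀(0.173/0.680) = 10·log₁₀(0.2544) = -5.9 dB.

-5.9 dB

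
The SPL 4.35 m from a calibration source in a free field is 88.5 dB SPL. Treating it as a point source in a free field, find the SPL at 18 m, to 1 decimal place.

For a point source in a free field, ΔL = −20·log₁₀(d₂/d₁).
ΔL = −20·log₁₀(18/4.35) = -12.34 dB, so L₂ = 88.5 + (-12.34) = 76.2 dB SPL.

76.2 dB SPL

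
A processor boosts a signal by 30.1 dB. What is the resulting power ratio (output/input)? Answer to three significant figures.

Power ratio = 10^(dB/10).
10^(30.1/10) = 10^(3.010) = 1020.

1020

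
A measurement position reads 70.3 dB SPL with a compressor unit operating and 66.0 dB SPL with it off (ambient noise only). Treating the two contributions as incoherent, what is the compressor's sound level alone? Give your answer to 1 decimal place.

68.3 dB SPL

Background correction is a power subtraction:
L_src = 10·log₁₀(10^(70.3/10) − 10^(66.0/10)) = 10·log₁₀(6734000) = 68.3 dB SPL.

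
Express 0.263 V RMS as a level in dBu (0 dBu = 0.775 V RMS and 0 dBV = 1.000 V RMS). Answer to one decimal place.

-9.4 dBu

dBu = 20·log₁₀(V / 0.775 V).
20·log₁₀(0.263/0.775) = -9.4 dBu.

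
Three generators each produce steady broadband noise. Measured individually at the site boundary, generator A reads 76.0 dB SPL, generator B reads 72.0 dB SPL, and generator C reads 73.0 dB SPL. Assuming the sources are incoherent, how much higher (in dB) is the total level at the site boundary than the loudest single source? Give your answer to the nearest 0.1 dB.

2.8 dB

Add the sources as powers (linear), then convert back to dB:
L_total = 10·log₁₀(10^(76.0/10) + 10^(72.0/10) + 10^(73.0/10)) = 78.79 dB SPL.
Excess over the loudest (76.0 dB): 78.79 − 76.0 = 2.8 dB.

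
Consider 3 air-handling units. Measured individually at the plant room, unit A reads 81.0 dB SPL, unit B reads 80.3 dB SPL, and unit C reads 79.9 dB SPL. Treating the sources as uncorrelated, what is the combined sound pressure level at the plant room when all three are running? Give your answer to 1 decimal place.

85.2 dB SPL

Add the sources as powers (linear), then convert back to dB:
L_total = 10·log₁₀(10^(81.0/10) + 10^(80.3/10) + 10^(79.9/10)) = 10·log₁₀(330800000) = 85.2 dB SPL.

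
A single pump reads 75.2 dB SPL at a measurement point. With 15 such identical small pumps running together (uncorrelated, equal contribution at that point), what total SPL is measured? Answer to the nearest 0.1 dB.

15 equal incoherent sources raise the level by 10·log₁₀(15) = 11.76 dB.
L_total = 75.2 + 11.76 = 87.0 dB SPL.

87.0 dB SPL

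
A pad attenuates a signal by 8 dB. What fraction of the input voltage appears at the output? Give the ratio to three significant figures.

Voltage ratio = 10^(dB/20).
10^(-8/20) = 10^(-0.4000) = 0.398.

0.398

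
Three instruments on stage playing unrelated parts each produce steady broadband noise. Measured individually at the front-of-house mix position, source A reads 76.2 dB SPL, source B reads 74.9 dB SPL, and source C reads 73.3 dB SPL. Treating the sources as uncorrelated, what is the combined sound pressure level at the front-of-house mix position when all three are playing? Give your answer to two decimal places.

Uncorrelated sources add in intensity (power), not in dB.
L_total = 10·log₁₀(10^(76.2/10) + 10^(74.9/10) + 10^(73.3/10)) = 10·log₁₀(93970000) = 79.73 dB SPL.

79.73 dB SPL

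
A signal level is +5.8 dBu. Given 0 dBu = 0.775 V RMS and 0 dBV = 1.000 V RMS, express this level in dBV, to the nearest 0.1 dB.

+3.6 dBV

The offset between the scales is 20·log₁₀(0.775/1.000) = −2.214 dB.
So dBV = +5.8 − 2.214 = +3.6 dBV.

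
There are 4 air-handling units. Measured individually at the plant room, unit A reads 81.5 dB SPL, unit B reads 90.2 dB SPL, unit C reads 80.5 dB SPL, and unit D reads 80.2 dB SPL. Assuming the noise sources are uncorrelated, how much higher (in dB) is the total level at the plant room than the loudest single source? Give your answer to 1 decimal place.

Uncorrelated sources add in intensity (power), not in dB.
L_total = 10·log₁₀(10^(81.5/10) + 10^(90.2/10) + 10^(80.5/10) + 10^(80.2/10)) = 91.48 dB SPL.
Excess over the loudest (90.2 dB): 91.48 − 90.2 = 1.3 dB.

1.3 dB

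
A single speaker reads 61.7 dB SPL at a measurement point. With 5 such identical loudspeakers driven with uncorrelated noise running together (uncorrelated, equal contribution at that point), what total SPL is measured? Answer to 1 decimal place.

5 equal incoherent sources raise the level by 10·log₁₀(5) = 6.99 dB.
L_total = 61.7 + 6.99 = 68.7 dB SPL.

68.7 dB SPL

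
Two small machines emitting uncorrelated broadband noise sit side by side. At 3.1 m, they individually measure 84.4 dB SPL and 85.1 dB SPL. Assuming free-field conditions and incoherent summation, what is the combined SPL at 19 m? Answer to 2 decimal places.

Combined at 3.1 m: 10·log₁₀(10^(84.4/10)+10^(85.1/10)) = 87.774 dB SPL.
Then apply −20·log₁₀(19/3.1) = -15.748 dB → 72.03 dB SPL.

72.03 dB SPL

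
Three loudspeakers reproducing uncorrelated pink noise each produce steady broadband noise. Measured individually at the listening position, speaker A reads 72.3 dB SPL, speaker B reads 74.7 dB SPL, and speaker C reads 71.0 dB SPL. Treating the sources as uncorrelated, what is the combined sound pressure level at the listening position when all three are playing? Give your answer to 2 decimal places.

77.71 dB SPL

Add the sources as powers (linear), then convert back to dB:
L_total = 10·log₁₀(10^(72.3/10) + 10^(74.7/10) + 10^(71.0/10)) = 10·log₁₀(59080000) = 77.71 dB SPL.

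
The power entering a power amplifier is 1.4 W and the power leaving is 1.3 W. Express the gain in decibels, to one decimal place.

For a power ratio, dB = 10·log₁₀(P₂/P₁).
10·log₁₀(1.3/1.4) = 10·log₁₀(0.9286) = -0.3 dB.

-0.3 dB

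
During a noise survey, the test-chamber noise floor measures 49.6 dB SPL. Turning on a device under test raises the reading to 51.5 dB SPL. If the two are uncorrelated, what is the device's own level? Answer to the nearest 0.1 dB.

Background correction is a power subtraction:
L_src = 10·log₁₀(10^(51.5/10) − 10^(49.6/10)) = 10·log₁₀(50050) = 47.0 dB SPL.

47.0 dB SPL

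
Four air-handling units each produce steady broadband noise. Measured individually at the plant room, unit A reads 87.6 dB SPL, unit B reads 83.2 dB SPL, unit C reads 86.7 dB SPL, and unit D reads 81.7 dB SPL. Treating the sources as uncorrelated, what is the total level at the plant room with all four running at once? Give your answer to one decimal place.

Add the sources as powers (linear), then convert back to dB:
L_total = 10·log₁₀(10^(87.6/10) + 10^(83.2/10) + 10^(86.7/10) + 10^(81.7/10)) = 10·log₁₀(1400000000) = 91.5 dB SPL.

91.5 dB SPL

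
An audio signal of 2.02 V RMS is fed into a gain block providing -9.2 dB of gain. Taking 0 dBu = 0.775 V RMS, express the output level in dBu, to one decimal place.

-0.9 dBu

Input level: 20·log₁₀(2.02/0.775) = 8.32 dBu.
Output: 8.32 − 9.2 = -0.9 dBu.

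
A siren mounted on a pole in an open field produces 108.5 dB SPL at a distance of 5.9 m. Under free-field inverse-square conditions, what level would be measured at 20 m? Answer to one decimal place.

97.9 dB SPL

Free-field point source: level drops by 20·log₁₀ of the distance ratio.
ΔL = −20·log₁₀(20/5.9) = -10.60 dB, so L₂ = 108.5 + (-10.60) = 97.9 dB SPL.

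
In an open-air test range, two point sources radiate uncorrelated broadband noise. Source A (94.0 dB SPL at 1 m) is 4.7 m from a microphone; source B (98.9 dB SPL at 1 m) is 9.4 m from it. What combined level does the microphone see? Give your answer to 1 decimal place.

83.0 dB SPL

At the listener: L_A = 94.0 − 20·log₁₀(4.7) = 80.56 dB; L_B = 98.9 − 20·log₁₀(9.4) = 79.44 dB.
Combined: 10·log₁₀(10^(80.56/10)+10^(79.44/10)) = 83.0 dB SPL.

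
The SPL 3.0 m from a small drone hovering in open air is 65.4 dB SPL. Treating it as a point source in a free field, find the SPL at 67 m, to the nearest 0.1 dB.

Free-field point source: level drops by 20·log₁₀ of the distance ratio.
ΔL = −20·log₁₀(67/3.0) = -26.98 dB, so L₂ = 65.4 + (-26.98) = 38.4 dB SPL.

38.4 dB SPL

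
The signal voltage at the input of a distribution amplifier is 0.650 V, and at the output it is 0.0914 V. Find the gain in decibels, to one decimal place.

-17.0 dB

For a voltage ratio, dB = 20·log₁₀(V₂/V₁).
20·log₁₀(0.0914/0.650) = 20·log₁₀(0.1406) = -17.0 dB.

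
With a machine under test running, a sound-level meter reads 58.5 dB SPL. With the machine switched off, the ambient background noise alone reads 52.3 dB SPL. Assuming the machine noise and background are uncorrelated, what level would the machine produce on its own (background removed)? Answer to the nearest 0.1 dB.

Background correction is a power subtraction:
L_src = 10·log₁₀(10^(58.5/10) − 10^(52.3/10)) = 10·log₁₀(538100) = 57.3 dB SPL.

57.3 dB SPL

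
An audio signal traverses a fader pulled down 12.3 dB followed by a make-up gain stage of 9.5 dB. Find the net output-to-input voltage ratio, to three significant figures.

0.724

Net gain = (−12.3) + 9.5 = -2.8 dB.
Voltage ratio = 10^(-2.8/20) = 0.724.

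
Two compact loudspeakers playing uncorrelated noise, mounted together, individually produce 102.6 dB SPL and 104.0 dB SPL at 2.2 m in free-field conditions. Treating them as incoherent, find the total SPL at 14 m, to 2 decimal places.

Combined at 2.2 m: 10·log₁₀(10^(102.6/10)+10^(104.0/10)) = 106.366 dB SPL.
Then apply −20·log₁₀(14/2.2) = -16.074 dB → 90.29 dB SPL.

90.29 dB SPL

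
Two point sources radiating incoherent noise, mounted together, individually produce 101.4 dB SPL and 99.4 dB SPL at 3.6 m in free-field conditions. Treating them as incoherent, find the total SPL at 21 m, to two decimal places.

Combined at 3.6 m: 10·log₁₀(10^(101.4/10)+10^(99.4/10)) = 103.524 dB SPL.
Then apply −20·log₁₀(21/3.6) = -15.318 dB → 88.21 dB SPL.

88.21 dB SPL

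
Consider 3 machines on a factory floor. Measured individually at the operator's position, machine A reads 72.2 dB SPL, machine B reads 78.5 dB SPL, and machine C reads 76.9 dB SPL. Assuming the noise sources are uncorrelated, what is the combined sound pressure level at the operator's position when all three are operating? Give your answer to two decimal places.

81.35 dB SPL

Incoherent sources sum as intensities:
L_total = 10·log₁₀(10^(72.2/10) + 10^(78.5/10) + 10^(76.9/10)) = 10·log₁₀(136400000) = 81.35 dB SPL.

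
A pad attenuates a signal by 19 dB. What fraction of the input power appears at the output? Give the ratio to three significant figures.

Power ratio = 10^(dB/10).
10^(-19/10) = 10^(-1.900) = 0.0126.

0.0126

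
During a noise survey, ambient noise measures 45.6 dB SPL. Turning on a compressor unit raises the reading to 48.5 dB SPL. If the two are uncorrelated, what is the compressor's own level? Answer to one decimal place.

Background correction is a power subtraction:
L_src = 10·log₁₀(10^(48.5/10) − 10^(45.6/10)) = 10·log₁₀(34490) = 45.4 dB SPL.

45.4 dB SPL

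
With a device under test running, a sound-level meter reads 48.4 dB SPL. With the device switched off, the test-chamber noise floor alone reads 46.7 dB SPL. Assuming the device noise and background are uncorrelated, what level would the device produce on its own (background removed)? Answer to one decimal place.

43.5 dB SPL

Subtract intensities: L_src = 10·log₁₀(10^(L_total/10) − 10^(L_bg/10)).
L_src = 10·log₁₀(10^(48.4/10) − 10^(46.7/10)) = 10·log₁₀(22410) = 43.5 dB SPL.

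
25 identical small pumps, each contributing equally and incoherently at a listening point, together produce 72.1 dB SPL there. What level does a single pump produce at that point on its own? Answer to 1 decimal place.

25 equal incoherent sources add 10·log₁₀(25) = 13.98 dB over one source.
L_one = 72.1 − 13.98 = 58.1 dB SPL.

58.1 dB SPL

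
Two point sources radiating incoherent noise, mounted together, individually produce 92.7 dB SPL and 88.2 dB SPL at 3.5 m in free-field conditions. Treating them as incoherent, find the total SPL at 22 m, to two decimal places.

78.05 dB SPL

Combined at 3.5 m: 10·log₁₀(10^(92.7/10)+10^(88.2/10)) = 94.019 dB SPL.
Then apply −20·log₁₀(22/3.5) = -15.967 dB → 78.05 dB SPL.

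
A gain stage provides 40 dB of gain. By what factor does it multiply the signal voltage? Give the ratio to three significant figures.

100

Voltage ratio = 10^(dB/20).
10^(40/20) = 10^(2.000) = 100.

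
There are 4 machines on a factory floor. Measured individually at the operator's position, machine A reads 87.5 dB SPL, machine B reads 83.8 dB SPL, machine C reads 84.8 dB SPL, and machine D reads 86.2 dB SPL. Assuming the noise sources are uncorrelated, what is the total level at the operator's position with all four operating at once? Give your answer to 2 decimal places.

Incoherent sources sum as intensities:
L_total = 10·log₁₀(10^(87.5/10) + 10^(83.8/10) + 10^(84.8/10) + 10^(86.2/10)) = 10·log₁₀(1521000000) = 91.82 dB SPL.

91.82 dB SPL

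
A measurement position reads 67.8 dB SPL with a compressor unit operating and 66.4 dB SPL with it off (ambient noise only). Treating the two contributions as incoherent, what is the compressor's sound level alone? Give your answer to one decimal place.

62.2 dB SPL

Remove the background by subtracting linear intensities:
L_src = 10·log₁₀(10^(67.8/10) − 10^(66.4/10)) = 10·log₁₀(1660000) = 62.2 dB SPL.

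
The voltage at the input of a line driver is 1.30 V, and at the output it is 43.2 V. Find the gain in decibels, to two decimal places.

30.43 dB

Voltage is an amplitude quantity, so gain = 20·log₁₀(V_out/V_in).
20·log₁₀(43.2/1.30) = 20·log₁₀(33.23) = 30.43 dB.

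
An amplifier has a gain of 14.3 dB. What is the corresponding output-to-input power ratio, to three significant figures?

26.9

Power ratio = 10^(dB/10).
10^(14.3/10) = 10^(1.430) = 26.9.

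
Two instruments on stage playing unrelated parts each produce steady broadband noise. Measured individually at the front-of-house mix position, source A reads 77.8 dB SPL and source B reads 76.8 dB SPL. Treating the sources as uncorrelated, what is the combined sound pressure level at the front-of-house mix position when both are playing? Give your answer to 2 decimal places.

80.34 dB SPL

Add the sources as powers (linear), then convert back to dB:
L_total = 10·log₁₀(10^(77.8/10) + 10^(76.8/10)) = 10·log₁₀(108100000) = 80.34 dB SPL.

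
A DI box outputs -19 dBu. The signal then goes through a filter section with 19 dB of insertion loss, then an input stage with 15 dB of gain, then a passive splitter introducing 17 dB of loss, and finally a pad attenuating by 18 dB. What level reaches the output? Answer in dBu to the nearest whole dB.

-58 dBu

Gain stages sum in dB:
-19 − 19 + 15 − 17 − 18 = -58 dBu.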